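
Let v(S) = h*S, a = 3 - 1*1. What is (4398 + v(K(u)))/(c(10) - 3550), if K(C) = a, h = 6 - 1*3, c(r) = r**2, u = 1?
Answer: -734/575 ≈ -1.2765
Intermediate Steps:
a = 2 (a = 3 - 1 = 2)
h = 3 (h = 6 - 3 = 3)
K(C) = 2
v(S) = 3*S
(4398 + v(K(u)))/(c(10) - 3550) = (4398 + 3*2)/(10**2 - 3550) = (4398 + 6)/(100 - 3550) = 4404/(-3450) = 4404*(-1/3450) = -734/575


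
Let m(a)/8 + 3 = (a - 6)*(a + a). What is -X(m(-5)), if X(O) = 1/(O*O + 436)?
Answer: -1/733172 ≈ -1.3639e-6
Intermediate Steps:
m(a) = -24 + 16*a*(-6 + a) (m(a) = -24 + 8*((a - 6)*(a + a)) = -24 + 8*((-6 + a)*(2*a)) = -24 + 8*(2*a*(-6 + a)) = -24 + 16*a*(-6 + a))
X(O) = 1/(436 + O**2) (X(O) = 1/(O**2 + 436) = 1/(436 + O**2))
-X(m(-5)) = -1/(436 + (-24 - 96*(-5) + 16*(-5)**2)**2) = -1/(436 + (-24 + 480 + 16*25)**2) = -1/(436 + (-24 + 480 + 400)**2) = -1/(436 + 856**2) = -1/(436 + 732736) = -1/733172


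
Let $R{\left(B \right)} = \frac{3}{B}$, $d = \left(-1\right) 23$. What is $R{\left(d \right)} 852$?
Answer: $- \frac{2556}{23} \approx -111.13$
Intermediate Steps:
$d = -23$
$R{\left(d \right)} 852 = \frac{3}{-23} \cdot 852 = 3 \left(- \frac{1}{23}\right) 852 = \left(- \frac{3}{23}\right) 852 = - \frac{2556}{23}$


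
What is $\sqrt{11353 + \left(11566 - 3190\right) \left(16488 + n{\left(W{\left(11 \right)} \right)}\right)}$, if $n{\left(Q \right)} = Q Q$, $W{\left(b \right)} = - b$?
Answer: $\sqrt{139128337} \approx 11795.0$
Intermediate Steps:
$n{\left(Q \right)} = Q^{2}$
$\sqrt{11353 + \left(11566 - 3190\right) \left(16488 + n{\left(W{\left(11 \right)} \right)}\right)} = \sqrt{11353 + \left(11566 - 3190\right) \left(16488 + \left(\left(-1\right) 11\right)^{2}\right)} = \sqrt{11353 + 8376 \left(16488 + \left(-11\right)^{2}\right)} = \sqrt{11353 + 8376 \left(16488 + 121\right)} = \sqrt{11353 + 8376 \cdot 16609} = \sqrt{11353 + 139116984} = \sqrt{139128337}$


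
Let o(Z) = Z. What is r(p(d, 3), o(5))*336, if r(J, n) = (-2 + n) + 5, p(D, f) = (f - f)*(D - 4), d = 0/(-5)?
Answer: 2688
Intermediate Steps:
d = 0 (d = 0*(-⅕) = 0)
p(D, f) = 0 (p(D, f) = 0*(-4 + D) = 0)
r(J, n) = 3 + n
r(p(d, 3), o(5))*336 = (3 + 5)*336 = 8*336 = 2688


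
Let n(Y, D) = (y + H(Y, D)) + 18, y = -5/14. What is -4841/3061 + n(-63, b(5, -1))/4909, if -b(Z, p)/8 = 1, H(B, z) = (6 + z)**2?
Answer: -331775083/210370286 ≈ -1.5771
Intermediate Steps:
b(Z, p) = -8 (b(Z, p) = -8*1 = -8)
y = -5/14 (y = -5*1/14 = -5/14 ≈ -0.35714)
n(Y, D) = 247/14 + (6 + D)**2 (n(Y, D) = (-5/14 + (6 + D)**2) + 18 = 247/14 + (6 + D)**2)
-4841/3061 + n(-63, b(5, -1))/4909 = -4841/3061 + (247/14 + (6 - 8)**2)/4909 = -4841*1/3061 + (247/14 + (-2)**2)*(1/4909) = -4841/3061 + (247/14 + 4)*(1/4909) = -4841/3061 + (303/14)*(1/4909) = -4841/3061 + 303/68726 = -331775083/210370286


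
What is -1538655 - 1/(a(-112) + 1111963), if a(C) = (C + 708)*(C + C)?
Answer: -1505510832646/978459 ≈ -1.5387e+6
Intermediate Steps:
a(C) = 2*C*(708 + C) (a(C) = (708 + C)*(2*C) = 2*C*(708 + C))
-1538655 - 1/(a(-112) + 1111963) = -1538655 - 1/(2*(-112)*(708 - 112) + 1111963) = -1538655 - 1/(2*(-112)*596 + 1111963) = -1538655 - 1/(-133504 + 1111963) = -1538655 - 1/978459 = -1505510832646/978459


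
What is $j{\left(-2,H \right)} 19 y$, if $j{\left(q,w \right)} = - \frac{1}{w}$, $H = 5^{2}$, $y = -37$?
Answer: $\frac{703}{25} \approx 28.12$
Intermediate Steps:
$H = 25$
$j{\left(-2,H \right)} 19 y = - \frac{1}{25} \cdot 19 \left(-37\right) = \left(-1\right) \frac{1}{25} \cdot 19 \left(-37\right) = \left(- \frac{1}{25}\right) 19 \left(-37\right) = \left(- \frac{19}{25}\right) \left(-37\right) = \frac{703}{25}$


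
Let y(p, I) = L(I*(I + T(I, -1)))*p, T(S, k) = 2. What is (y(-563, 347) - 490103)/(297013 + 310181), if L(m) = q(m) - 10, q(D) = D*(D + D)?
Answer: -16513845106207/607194 ≈ -2.7197e+7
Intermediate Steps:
q(D) = 2*D**2 (q(D) = D*(2*D) = 2*D**2)
L(m) = -10 + 2*m**2 (L(m) = 2*m**2 - 10 = -10 + 2*m**2)
y(p, I) = p*(-10 + 2*I**2*(2 + I)**2) (y(p, I) = (-10 + 2*(I*(I + 2))**2)*p = (-10 + 2*(I*(2 + I))**2)*p = (-10 + 2*(I**2*(2 + I)**2))*p = (-10 + 2*I**2*(2 + I)**2)*p = p*(-10 + 2*I**2*(2 + I)**2))
(y(-563, 347) - 490103)/(297013 + 310181) = (2*(-563)*(-5 + 347**2*(2 + 347)**2) - 490103)/(297013 + 310181) = (2*(-563)*(-5 + 120409*349**2) - 490103)/607194 = (2*(-563)*(-5 + 120409*121801) - 490103)*(1/607194) = (2*(-563)*(-5 + 14665936609) - 490103)*(1/607194) = (2*(-563)*14665936604 - 490103)*(1/607194) = (-16513844616104 - 490103)*(1/607194) = -16513845106207*1/607194 = -16513845106207/607194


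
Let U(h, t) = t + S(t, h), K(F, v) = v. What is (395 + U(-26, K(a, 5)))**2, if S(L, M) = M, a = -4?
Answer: 139876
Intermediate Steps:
U(h, t) = h + t (U(h, t) = t + h = h + t)
(395 + U(-26, K(a, 5)))**2 = (395 + (-26 + 5))**2 = (395 - 21)**2 = 374**2 = 139876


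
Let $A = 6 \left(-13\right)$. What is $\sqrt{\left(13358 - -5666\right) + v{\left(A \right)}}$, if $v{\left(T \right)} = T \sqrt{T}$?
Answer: $\sqrt{19024 - 78 i \sqrt{78}} \approx 137.95 - 2.497 i$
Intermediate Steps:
$A = -78$
$v{\left(T \right)} = T^{\frac{3}{2}}$
$\sqrt{\left(13358 - -5666\right) + v{\left(A \right)}} = \sqrt{\left(13358 - -5666\right) + \left(-78\right)^{\frac{3}{2}}} = \sqrt{\left(13358 + 5666\right) - 78 i \sqrt{78}} = \sqrt{19024 - 78 i \sqrt{78}}$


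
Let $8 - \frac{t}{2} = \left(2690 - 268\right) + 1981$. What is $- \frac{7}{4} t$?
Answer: $\frac{30765}{2} \approx 15383.0$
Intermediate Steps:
$t = -8790$ ($t = 16 - 2 \left(\left(2690 - 268\right) + 1981\right) = 16 - 2 \left(2422 + 1981\right) = 16 - 8806 = -8790$)
$- \frac{7}{4} t = - \frac{7}{4} \left(-8790\right) = \left(-7\right) \frac{1}{4} \left(-8790\right) = \left(- \frac{7}{4}\right) \left(-8790\right) = \frac{30765}{2}$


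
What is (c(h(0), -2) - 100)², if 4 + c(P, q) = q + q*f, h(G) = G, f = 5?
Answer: 13456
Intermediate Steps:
c(P, q) = -4 + 6*q (c(P, q) = -4 + (q + q*5) = -4 + (q + 5*q) = -4 + 6*q)
(c(h(0), -2) - 100)² = ((-4 + 6*(-2)) - 100)² = ((-4 - 12) - 100)² = (-16 - 100)² = (-116)² = 13456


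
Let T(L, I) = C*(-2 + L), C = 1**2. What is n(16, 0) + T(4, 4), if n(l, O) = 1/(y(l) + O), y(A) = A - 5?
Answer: 23/11 ≈ 2.0909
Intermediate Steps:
y(A) = -5 + A
C = 1
T(L, I) = -2 + L (T(L, I) = 1*(-2 + L) = -2 + L)
n(l, O) = 1/(-5 + O + l) (n(l, O) = 1/((-5 + l) + O) = 1/(-5 + O + l))
n(16, 0) + T(4, 4) = 1/(-5 + 0 + 16) + (-2 + 4) = 1/11 + 2 = 23/11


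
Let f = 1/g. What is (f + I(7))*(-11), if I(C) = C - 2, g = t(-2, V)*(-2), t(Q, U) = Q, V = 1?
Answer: -231/4 ≈ -57.750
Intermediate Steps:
g = 4 (g = -2*(-2) = 4)
I(C) = -2 + C
f = ¼ (f = 1/4 = ¼ ≈ 0.25000)
(f + I(7))*(-11) = (¼ + (-2 + 7))*(-11) = (¼ + 5)*(-11) = (21/4)*(-11) = -231/4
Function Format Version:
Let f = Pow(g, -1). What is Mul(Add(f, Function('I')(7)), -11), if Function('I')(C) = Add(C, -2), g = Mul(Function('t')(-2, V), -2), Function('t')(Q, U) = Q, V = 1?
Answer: Rational(-231, 4) ≈ -57.750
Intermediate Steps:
g = 4 (g = Mul(-2, -2) = 4)
Function('I')(C) = Add(-2, C)
f = Rational(1, 4) (f = Pow(4, -1) = Rational(1, 4) ≈ 0.25000)
Mul(Add(f, Function('I')(7)), -11) = Mul(Add(Rational(1, 4), Add(-2, 7)), -11) = Mul(Add(Rational(1, 4), 5), -11) = Mul(Rational(21, 4), -11) = Rational(-231, 4)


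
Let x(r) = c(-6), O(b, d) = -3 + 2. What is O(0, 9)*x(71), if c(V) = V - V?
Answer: 0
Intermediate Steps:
O(b, d) = -1
c(V) = 0
x(r) = 0
O(0, 9)*x(71) = -1*0 = 0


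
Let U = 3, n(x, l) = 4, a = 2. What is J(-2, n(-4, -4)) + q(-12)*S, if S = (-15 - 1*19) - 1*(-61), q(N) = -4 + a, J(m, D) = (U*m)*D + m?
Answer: -80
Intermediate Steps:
J(m, D) = m + 3*D*m (J(m, D) = (3*m)*D + m = 3*D*m + m = m + 3*D*m)
q(N) = -2 (q(N) = -4 + 2 = -2)
S = 27 (S = (-15 - 19) + 61 = -34 + 61 = 27)
J(-2, n(-4, -4)) + q(-12)*S = -2*(1 + 3*4) - 2*27 = -2*(1 + 12) - 54 = -2*13 - 54 = -26 - 54 = -80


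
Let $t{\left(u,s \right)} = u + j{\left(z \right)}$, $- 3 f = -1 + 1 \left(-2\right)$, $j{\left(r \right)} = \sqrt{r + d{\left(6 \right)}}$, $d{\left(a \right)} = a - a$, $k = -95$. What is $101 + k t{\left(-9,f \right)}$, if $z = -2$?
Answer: $956 - 95 i \sqrt{2} \approx 956.0 - 134.35 i$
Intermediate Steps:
$d{\left(a \right)} = 0$
$j{\left(r \right)} = \sqrt{r}$ ($j{\left(r \right)} = \sqrt{r + 0} = \sqrt{r}$)
$f = 1$ ($f = - \frac{-1 + 1 \left(-2\right)}{3} = - \frac{-1 - 2}{3} = \left(- \frac{1}{3}\right) \left(-3\right) = 1$)
$t{\left(u,s \right)} = u + i \sqrt{2}$ ($t{\left(u,s \right)} = u + \sqrt{-2} = u + i \sqrt{2}$)
$101 + k t{\left(-9,f \right)} = 101 - 95 \left(-9 + i \sqrt{2}\right) = 101 + \left(855 - 95 i \sqrt{2}\right) = 956 - 95 i \sqrt{2}$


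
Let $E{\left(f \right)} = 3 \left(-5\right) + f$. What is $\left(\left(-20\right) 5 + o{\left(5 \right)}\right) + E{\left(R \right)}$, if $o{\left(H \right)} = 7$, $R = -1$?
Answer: $-109$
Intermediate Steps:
$E{\left(f \right)} = -15 + f$
$\left(\left(-20\right) 5 + o{\left(5 \right)}\right) + E{\left(R \right)} = \left(\left(-20\right) 5 + 7\right) - 16 = \left(-100 + 7\right) - 16 = -93 - 16 = -109$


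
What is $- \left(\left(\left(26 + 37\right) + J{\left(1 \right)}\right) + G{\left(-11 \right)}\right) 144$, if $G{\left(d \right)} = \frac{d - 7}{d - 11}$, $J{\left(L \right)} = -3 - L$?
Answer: $- \frac{94752}{11} \approx -8613.8$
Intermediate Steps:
$G{\left(d \right)} = \frac{-7 + d}{-11 + d}$
$- \left(\left(\left(26 + 37\right) + J{\left(1 \right)}\right) + G{\left(-11 \right)}\right) 144 = - \left(\left(\left(26 + 37\right) - 4\right) + \frac{-7 - 11}{-11 - 11}\right) 144 = - \left(\left(63 - 4\right) + \frac{1}{-22} \left(-18\right)\right) 144 = - \left(\left(63 - 4\right) - - \frac{9}{11}\right) 144 = - \left(59 + \frac{9}{11}\right) 144 = - \frac{658 \cdot 144}{11} = \left(-1\right) \frac{94752}{11} = - \frac{94752}{11}$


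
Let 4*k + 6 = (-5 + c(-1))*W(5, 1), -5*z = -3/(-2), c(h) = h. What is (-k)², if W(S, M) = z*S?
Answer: 9/16 ≈ 0.56250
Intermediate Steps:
z = -3/10 (z = -(-3)/(5*(-2)) = -(-3)*(-1)/(5*2) = -⅕*3/2 = -3/10 ≈ -0.30000)
W(S, M) = -3*S/10
k = ¾ (k = -3/2 + ((-5 - 1)*(-3/10*5))/4 = -3/2 + (-6*(-3/2))/4 = -3/2 + (¼)*9 = -3/2 + 9/4 = ¾ ≈ 0.75000)
(-k)² = (-1*¾)² = (-¾)² = 9/16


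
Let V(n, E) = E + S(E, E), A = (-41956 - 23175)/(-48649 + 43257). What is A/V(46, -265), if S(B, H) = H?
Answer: -65131/2857760 ≈ -0.022791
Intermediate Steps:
A = 65131/5392 (A = -65131/(-5392) = -65131*(-1/5392) = 65131/5392 ≈ 12.079)
V(n, E) = 2*E (V(n, E) = E + E = 2*E)
A/V(46, -265) = 65131/(5392*((2*(-265)))) = (65131/5392)/(-530) = (65131/5392)*(-1/530) = -65131/2857760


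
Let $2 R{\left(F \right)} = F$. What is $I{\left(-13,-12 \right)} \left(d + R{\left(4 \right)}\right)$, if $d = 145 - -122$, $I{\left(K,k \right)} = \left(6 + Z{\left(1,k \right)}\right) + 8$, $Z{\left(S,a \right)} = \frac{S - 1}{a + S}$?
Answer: $3766$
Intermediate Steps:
$Z{\left(S,a \right)} = \frac{-1 + S}{S + a}$
$I{\left(K,k \right)} = 14$ ($I{\left(K,k \right)} = \left(6 + \frac{-1 + 1}{1 + k}\right) + 8 = \left(6 + \frac{1}{1 + k} 0\right) + 8 = \left(6 + 0\right) + 8 = 6 + 8 = 14$)
$d = 267$ ($d = 145 + 122 = 267$)
$R{\left(F \right)} = \frac{F}{2}$
$I{\left(-13,-12 \right)} \left(d + R{\left(4 \right)}\right) = 14 \left(267 + \frac{1}{2} \cdot 4\right) = 14 \left(267 + 2\right) = 14 \cdot 269 = 3766$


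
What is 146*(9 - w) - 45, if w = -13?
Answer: 3167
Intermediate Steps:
146*(9 - w) - 45 = 146*(9 - 1*(-13)) - 45 = 146*(9 + 13) - 45 = 146*22 - 45 = 3212 - 45 = 3167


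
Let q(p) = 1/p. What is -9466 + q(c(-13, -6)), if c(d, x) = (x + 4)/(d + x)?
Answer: -18913/2 ≈ -9456.5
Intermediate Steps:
c(d, x) = (4 + x)/(d + x)
-9466 + q(c(-13, -6)) = -9466 + 1/((4 - 6)/(-13 - 6)) = -9466 + 1/(-2/(-19)) = -9466 + 1/(-1/19*(-2)) = -9466 + 1/(2/19) = -9466 + 19/2 = -18913/2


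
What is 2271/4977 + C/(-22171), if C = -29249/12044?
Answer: 202188359759/442998662316 ≈ 0.45641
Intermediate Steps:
C = -29249/12044 (C = -29249*1/12044 = -29249/12044 ≈ -2.4285)
2271/4977 + C/(-22171) = 2271/4977 - 29249/12044/(-22171) = 2271*(1/4977) - 29249/12044*(-1/22171) = 757/1659 + 29249/267027524 = 202188359759/442998662316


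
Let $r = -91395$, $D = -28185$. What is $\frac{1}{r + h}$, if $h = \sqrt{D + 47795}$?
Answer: $- \frac{18279}{1670605283} - \frac{\sqrt{19610}}{8353026415} \approx -1.0958 \cdot 10^{-5}$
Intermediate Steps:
$h = \sqrt{19610}$ ($h = \sqrt{-28185 + 47795} = \sqrt{19610} \approx 140.04$)
$\frac{1}{r + h} = \frac{1}{-91395 + \sqrt{19610}}$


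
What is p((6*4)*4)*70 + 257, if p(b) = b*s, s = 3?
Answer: 20417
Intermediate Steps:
p(b) = 3*b (p(b) = b*3 = 3*b)
p((6*4)*4)*70 + 257 = (3*((6*4)*4))*70 + 257 = (3*(24*4))*70 + 257 = (3*96)*70 + 257 = 288*70 + 257 = 20160 + 257 = 20417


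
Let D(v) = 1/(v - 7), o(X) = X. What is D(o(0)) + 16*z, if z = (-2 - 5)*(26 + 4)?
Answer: -23521/7 ≈ -3360.1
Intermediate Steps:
D(v) = 1/(-7 + v)
z = -210 (z = -7*30 = -210)
D(o(0)) + 16*z = 1/(-7 + 0) + 16*(-210) = 1/(-7) - 3360 = -⅐ - 3360 = -23521/7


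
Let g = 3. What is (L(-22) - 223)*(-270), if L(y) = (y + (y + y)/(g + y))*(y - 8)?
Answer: -1885410/19 ≈ -99232.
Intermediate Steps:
L(y) = (-8 + y)*(y + 2*y/(3 + y)) (L(y) = (y + (y + y)/(3 + y))*(y - 8) = (y + (2*y)/(3 + y))*(-8 + y) = (y + 2*y/(3 + y))*(-8 + y) = (-8 + y)*(y + 2*y/(3 + y)))
(L(-22) - 223)*(-270) = (-22*(-40 + (-22)² - 3*(-22))/(3 - 22) - 223)*(-270) = (-22*(-40 + 484 + 66)/(-19) - 223)*(-270) = (-22*(-1/19)*510 - 223)*(-270) = (11220/19 - 223)*(-270) = (6983/19)*(-270) = -1885410/19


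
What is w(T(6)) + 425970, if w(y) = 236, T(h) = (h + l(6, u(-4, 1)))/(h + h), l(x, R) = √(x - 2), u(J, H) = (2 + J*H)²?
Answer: 426206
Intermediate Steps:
u(J, H) = (2 + H*J)²
l(x, R) = √(-2 + x)
T(h) = (2 + h)/(2*h) (T(h) = (h + √(-2 + 6))/(h + h) = (h + √4)/((2*h)) = (h + 2)*(1/(2*h)) = (2 + h)*(1/(2*h)) = (2 + h)/(2*h))
w(T(6)) + 425970 = 236 + 425970 = 426206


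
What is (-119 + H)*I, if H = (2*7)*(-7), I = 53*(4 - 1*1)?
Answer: -34503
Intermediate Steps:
I = 159 (I = 53*(4 - 1) = 53*3 = 159)
H = -98 (H = 14*(-7) = -98)
(-119 + H)*I = (-119 - 98)*159 = -217*159 = -34503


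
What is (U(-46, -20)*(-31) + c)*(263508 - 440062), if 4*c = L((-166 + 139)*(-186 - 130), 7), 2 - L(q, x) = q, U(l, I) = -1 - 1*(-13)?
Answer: 442179493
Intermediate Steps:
U(l, I) = 12 (U(l, I) = -1 + 13 = 12)
L(q, x) = 2 - q
c = -4265/2 (c = (2 - (-166 + 139)*(-186 - 130))/4 = (2 - (-27)*(-316))/4 = (2 - 1*8532)/4 = (2 - 8532)/4 = (¼)*(-8530) = -4265/2 ≈ -2132.5)
(U(-46, -20)*(-31) + c)*(263508 - 440062) = (12*(-31) - 4265/2)*(263508 - 440062) = (-372 - 4265/2)*(-176554) = -5009/2*(-176554) = 442179493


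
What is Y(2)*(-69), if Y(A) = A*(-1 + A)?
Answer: -138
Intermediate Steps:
Y(2)*(-69) = (2*(-1 + 2))*(-69) = (2*1)*(-69) = 2*(-69) = -138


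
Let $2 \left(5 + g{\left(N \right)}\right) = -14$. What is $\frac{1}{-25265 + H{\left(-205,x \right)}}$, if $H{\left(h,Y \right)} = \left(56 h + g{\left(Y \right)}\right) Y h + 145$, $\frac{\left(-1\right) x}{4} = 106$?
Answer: $- \frac{1}{998909760} \approx -1.0011 \cdot 10^{-9}$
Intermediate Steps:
$x = -424$ ($x = \left(-4\right) 106 = -424$)
$g{\left(N \right)} = -12$ ($g{\left(N \right)} = -5 + \frac{1}{2} \left(-14\right) = -5 - 7 = -12$)
$H{\left(h,Y \right)} = 145 + Y h \left(-12 + 56 h\right)$ ($H{\left(h,Y \right)} = \left(56 h - 12\right) Y h + 145 = \left(-12 + 56 h\right) Y h + 145 = Y \left(-12 + 56 h\right) h + 145 = Y h \left(-12 + 56 h\right) + 145 = 145 + Y h \left(-12 + 56 h\right)$)
$\frac{1}{-25265 + H{\left(-205,x \right)}} = \frac{1}{-25265 + \left(145 - \left(-5088\right) \left(-205\right) + 56 \left(-424\right) \left(-205\right)^{2}\right)} = \frac{1}{-25265 + \left(145 - 1043040 + 56 \left(-424\right) 42025\right)} = \frac{1}{-25265 - 998884495} = \frac{1}{-998909760} = - \frac{1}{998909760}$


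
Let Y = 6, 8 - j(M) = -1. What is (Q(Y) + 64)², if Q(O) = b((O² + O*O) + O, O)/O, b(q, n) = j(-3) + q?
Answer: 24649/4 ≈ 6162.3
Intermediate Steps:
j(M) = 9 (j(M) = 8 - 1*(-1) = 8 + 1 = 9)
b(q, n) = 9 + q
Q(O) = (9 + O + 2*O²)/O (Q(O) = (9 + ((O² + O*O) + O))/O = (9 + ((O² + O²) + O))/O = (9 + (2*O² + O))/O = (9 + (O + 2*O²))/O = (9 + O + 2*O²)/O)
(Q(Y) + 64)² = ((1 + 2*6 + 9/6) + 64)² = ((1 + 12 + 9*(⅙)) + 64)² = ((1 + 12 + 3/2) + 64)² = (29/2 + 64)² = (157/2)² = 24649/4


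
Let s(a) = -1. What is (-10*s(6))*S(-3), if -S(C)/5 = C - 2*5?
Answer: 650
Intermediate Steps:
S(C) = 50 - 5*C (S(C) = -5*(C - 2*5) = -5*(C - 10) = -5*(-10 + C) = 50 - 5*C)
(-10*s(6))*S(-3) = (-10*(-1))*(50 - 5*(-3)) = 10*(50 + 15) = 10*65 = 650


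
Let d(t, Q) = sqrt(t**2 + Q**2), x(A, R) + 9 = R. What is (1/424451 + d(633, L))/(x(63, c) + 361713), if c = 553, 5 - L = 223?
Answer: 1/153760345907 + sqrt(448213)/362257 ≈ 0.0018481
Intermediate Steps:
L = -218 (L = 5 - 1*223 = 5 - 223 = -218)
x(A, R) = -9 + R
d(t, Q) = sqrt(Q**2 + t**2)
(1/424451 + d(633, L))/(x(63, c) + 361713) = (1/424451 + sqrt((-218)**2 + 633**2))/((-9 + 553) + 361713) = (1/424451 + sqrt(47524 + 400689))/(544 + 361713) = (1/424451 + sqrt(448213))/362257 = (1/424451 + sqrt(448213))*(1/362257) = 1/153760345907 + sqrt(448213)/362257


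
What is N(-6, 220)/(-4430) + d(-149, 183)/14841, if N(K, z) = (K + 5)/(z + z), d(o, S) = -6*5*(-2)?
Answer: 38988947/9642692400 ≈ 0.0040434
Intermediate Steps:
d(o, S) = 60 (d(o, S) = -30*(-2) = 60)
N(K, z) = (5 + K)/(2*z) (N(K, z) = (5 + K)/((2*z)) = (5 + K)*(1/(2*z)) = (5 + K)/(2*z))
N(-6, 220)/(-4430) + d(-149, 183)/14841 = ((½)*(5 - 6)/220)/(-4430) + 60/14841 = ((½)*(1/220)*(-1))*(-1/4430) + 60*(1/14841) = -1/440*(-1/4430) + 20/4947 = 1/1949200 + 20/4947 = 38988947/9642692400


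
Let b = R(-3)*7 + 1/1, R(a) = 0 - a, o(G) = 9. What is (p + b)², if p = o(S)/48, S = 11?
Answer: 126025/256 ≈ 492.29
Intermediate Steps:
p = 3/16 (p = 9/48 = 9*(1/48) = 3/16 ≈ 0.18750)
R(a) = -a
b = 22 (b = -1*(-3)*7 + 1/1 = 3*7 + 1 = 21 + 1 = 22)
(p + b)² = (3/16 + 22)² = (355/16)² = 126025/256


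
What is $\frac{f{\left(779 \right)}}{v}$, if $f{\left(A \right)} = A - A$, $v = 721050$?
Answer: $0$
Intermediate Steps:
$f{\left(A \right)} = 0$
$\frac{f{\left(779 \right)}}{v} = \frac{0}{721050} = 0 \cdot \frac{1}{721050} = 0$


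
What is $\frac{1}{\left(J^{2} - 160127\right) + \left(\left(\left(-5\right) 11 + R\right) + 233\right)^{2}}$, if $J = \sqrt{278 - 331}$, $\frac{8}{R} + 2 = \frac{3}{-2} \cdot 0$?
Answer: $- \frac{1}{129904} \approx -7.698 \cdot 10^{-6}$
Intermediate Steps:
$R = -4$ ($R = \frac{8}{-2 + \frac{3}{-2} \cdot 0} = \frac{8}{-2 + 3 \left(- \frac{1}{2}\right) 0} = \frac{8}{-2 - 0} = \frac{8}{-2 + 0} = \frac{8}{-2} = 8 \left(- \frac{1}{2}\right) = -4$)
$J = i \sqrt{53}$ ($J = \sqrt{-53} = i \sqrt{53} \approx 7.2801 i$)
$\frac{1}{\left(J^{2} - 160127\right) + \left(\left(\left(-5\right) 11 + R\right) + 233\right)^{2}} = \frac{1}{\left(\left(i \sqrt{53}\right)^{2} - 160127\right) + \left(\left(\left(-5\right) 11 - 4\right) + 233\right)^{2}} = \frac{1}{\left(-53 - 160127\right) + \left(\left(-55 - 4\right) + 233\right)^{2}} = \frac{1}{-160180 + \left(-59 + 233\right)^{2}} = \frac{1}{-160180 + 174^{2}} = \frac{1}{-160180 + 30276} = \frac{1}{-129904} = - \frac{1}{129904}$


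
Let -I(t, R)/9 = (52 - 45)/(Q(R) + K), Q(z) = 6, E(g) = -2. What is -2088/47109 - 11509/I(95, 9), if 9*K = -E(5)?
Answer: 1445750240/1271943 ≈ 1136.6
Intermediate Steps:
K = 2/9 (K = (-1*(-2))/9 = (⅑)*2 = 2/9 ≈ 0.22222)
I(t, R) = -81/8 (I(t, R) = -9*(52 - 45)/(6 + 2/9) = -63/56/9 = -63*9/56 = -9*9/8 = -81/8)
-2088/47109 - 11509/I(95, 9) = -2088/47109 - 11509/(-81/8) = -2088*1/47109 - 11509*(-8/81) = -696/15703 + 92072/81 = 1445750240/1271943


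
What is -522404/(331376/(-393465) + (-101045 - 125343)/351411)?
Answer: 2006436645594235/5709025721 ≈ 3.5145e+5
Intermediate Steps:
-522404/(331376/(-393465) + (-101045 - 125343)/351411) = -522404/(331376*(-1/393465) - 226388*1/351411) = -522404/(-331376/393465 - 226388/351411) = -522404/(-22836102884/15363103235) = -522404*(-15363103235/22836102884) = 2006436645594235/5709025721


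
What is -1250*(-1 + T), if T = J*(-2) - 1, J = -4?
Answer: -7500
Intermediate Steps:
T = 7 (T = -4*(-2) - 1 = 8 - 1 = 7)
-1250*(-1 + T) = -1250*(-1 + 7) = -1250*6 = -250*30 = -7500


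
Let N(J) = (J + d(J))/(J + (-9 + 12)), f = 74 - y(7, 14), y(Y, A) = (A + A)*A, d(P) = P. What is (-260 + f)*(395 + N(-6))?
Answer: -230622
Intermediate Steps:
y(Y, A) = 2*A**2 (y(Y, A) = (2*A)*A = 2*A**2)
f = -318 (f = 74 - 2*14**2 = 74 - 2*196 = 74 - 1*392 = 74 - 392 = -318)
N(J) = 2*J/(3 + J) (N(J) = (J + J)/(J + (-9 + 12)) = (2*J)/(J + 3) = (2*J)/(3 + J) = 2*J/(3 + J))
(-260 + f)*(395 + N(-6)) = (-260 - 318)*(395 + 2*(-6)/(3 - 6)) = -578*(395 + 2*(-6)/(-3)) = -578*(395 + 2*(-6)*(-1/3)) = -578*(395 + 4) = -578*399 = -230622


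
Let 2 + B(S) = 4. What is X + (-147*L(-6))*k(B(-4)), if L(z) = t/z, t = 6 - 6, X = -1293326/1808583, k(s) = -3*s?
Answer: -1293326/1808583 ≈ -0.71511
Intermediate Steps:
B(S) = 2 (B(S) = -2 + 4 = 2)
X = -1293326/1808583 (X = -1293326*1/1808583 = -1293326/1808583 ≈ -0.71511)
t = 0
L(z) = 0 (L(z) = 0/z = 0)
X + (-147*L(-6))*k(B(-4)) = -1293326/1808583 + (-147*0)*(-3*2) = -1293326/1808583 + 0*(-6) = -1293326/1808583 + 0 = -1293326/1808583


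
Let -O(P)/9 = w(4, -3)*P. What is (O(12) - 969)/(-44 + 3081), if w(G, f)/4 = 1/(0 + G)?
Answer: -1077/3037 ≈ -0.35463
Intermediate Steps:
w(G, f) = 4/G (w(G, f) = 4/(0 + G) = 4/G)
O(P) = -9*P (O(P) = -9*4/4*P = -9*4*(¼)*P = -9*P)
(O(12) - 969)/(-44 + 3081) = (-9*12 - 969)/(-44 + 3081) = (-108 - 969)/3037 = -1077*1/3037 = -1077/3037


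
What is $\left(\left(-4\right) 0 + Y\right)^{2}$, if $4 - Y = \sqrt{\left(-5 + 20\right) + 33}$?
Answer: $64 - 32 \sqrt{3} \approx 8.5744$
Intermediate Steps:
$Y = 4 - 4 \sqrt{3}$ ($Y = 4 - \sqrt{\left(-5 + 20\right) + 33} = 4 - \sqrt{15 + 33} = 4 - \sqrt{48} = 4 - 4 \sqrt{3} \approx -2.9282$)
$\left(\left(-4\right) 0 + Y\right)^{2} = \left(\left(-4\right) 0 + \left(4 - 4 \sqrt{3}\right)\right)^{2} = \left(0 + \left(4 - 4 \sqrt{3}\right)\right)^{2} = \left(4 - 4 \sqrt{3}\right)^{2}$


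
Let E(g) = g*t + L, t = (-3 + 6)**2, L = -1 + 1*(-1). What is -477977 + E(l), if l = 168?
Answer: -476467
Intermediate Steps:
L = -2 (L = -1 - 1 = -2)
t = 9 (t = 3**2 = 9)
E(g) = -2 + 9*g (E(g) = g*9 - 2 = 9*g - 2 = -2 + 9*g)
-477977 + E(l) = -477977 + (-2 + 9*168) = -477977 + (-2 + 1512) = -477977 + 1510 = -476467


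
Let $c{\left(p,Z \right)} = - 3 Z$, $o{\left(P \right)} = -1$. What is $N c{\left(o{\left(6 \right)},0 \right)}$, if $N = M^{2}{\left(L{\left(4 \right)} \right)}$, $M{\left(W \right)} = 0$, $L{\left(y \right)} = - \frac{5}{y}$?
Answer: $0$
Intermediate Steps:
$N = 0$ ($N = 0^{2} = 0$)
$N c{\left(o{\left(6 \right)},0 \right)} = 0 \left(\left(-3\right) 0\right) = 0 \cdot 0 = 0$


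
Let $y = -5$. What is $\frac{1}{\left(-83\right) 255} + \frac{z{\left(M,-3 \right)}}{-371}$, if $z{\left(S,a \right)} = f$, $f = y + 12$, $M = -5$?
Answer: $- \frac{21218}{1121745} \approx -0.018915$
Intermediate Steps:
$f = 7$ ($f = -5 + 12 = 7$)
$z{\left(S,a \right)} = 7$
$\frac{1}{\left(-83\right) 255} + \frac{z{\left(M,-3 \right)}}{-371} = \frac{1}{\left(-83\right) 255} + \frac{7}{-371} = \left(- \frac{1}{83}\right) \frac{1}{255} + 7 \left(- \frac{1}{371}\right) = - \frac{1}{21165} - \frac{1}{53} = - \frac{21218}{1121745}$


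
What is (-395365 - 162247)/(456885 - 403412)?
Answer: -557612/53473 ≈ -10.428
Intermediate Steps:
(-395365 - 162247)/(456885 - 403412) = -557612/53473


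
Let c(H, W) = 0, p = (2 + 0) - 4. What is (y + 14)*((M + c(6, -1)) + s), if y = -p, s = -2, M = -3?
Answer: -80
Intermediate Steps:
p = -2 (p = 2 - 4 = -2)
y = 2 (y = -1*(-2) = 2)
(y + 14)*((M + c(6, -1)) + s) = (2 + 14)*((-3 + 0) - 2) = 16*(-3 - 2) = 16*(-5) = -80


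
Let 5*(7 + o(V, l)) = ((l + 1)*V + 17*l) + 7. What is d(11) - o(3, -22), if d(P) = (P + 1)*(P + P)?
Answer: 357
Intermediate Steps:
d(P) = 2*P*(1 + P) (d(P) = (1 + P)*(2*P) = 2*P*(1 + P))
o(V, l) = -28/5 + 17*l/5 + V*(1 + l)/5 (o(V, l) = -7 + (((l + 1)*V + 17*l) + 7)/5 = -7 + (((1 + l)*V + 17*l) + 7)/5 = -7 + ((V*(1 + l) + 17*l) + 7)/5 = -7 + ((17*l + V*(1 + l)) + 7)/5 = -7 + (7 + 17*l + V*(1 + l))/5 = -7 + (7/5 + 17*l/5 + V*(1 + l)/5) = -28/5 + 17*l/5 + V*(1 + l)/5)
d(11) - o(3, -22) = 2*11*(1 + 11) - (-28/5 + (⅕)*3 + (17/5)*(-22) + (⅕)*3*(-22)) = 2*11*12 - (-28/5 + ⅗ - 374/5 - 66/5) = 264 - 1*(-93) = 264 + 93 = 357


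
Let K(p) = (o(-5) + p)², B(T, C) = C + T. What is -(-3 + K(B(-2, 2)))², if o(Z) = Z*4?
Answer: -157609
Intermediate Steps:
o(Z) = 4*Z
K(p) = (-20 + p)² (K(p) = (4*(-5) + p)² = (-20 + p)²)
-(-3 + K(B(-2, 2)))² = -(-3 + (-20 + (2 - 2))²)² = -(-3 + (-20 + 0)²)² = -(-3 + (-20)²)² = -(-3 + 400)² = -1*397² = -1*157609 = -157609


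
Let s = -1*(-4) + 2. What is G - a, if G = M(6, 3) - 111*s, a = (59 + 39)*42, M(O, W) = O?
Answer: -4776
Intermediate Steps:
a = 4116 (a = 98*42 = 4116)
s = 6 (s = 4 + 2 = 6)
G = -660 (G = 6 - 111*6 = 6 - 666 = -660)
G - a = -660 - 1*4116 = -660 - 4116 = -4776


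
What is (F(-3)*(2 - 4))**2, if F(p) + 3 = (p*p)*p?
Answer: 3600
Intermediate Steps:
F(p) = -3 + p**3 (F(p) = -3 + (p*p)*p = -3 + p**2*p = -3 + p**3)
(F(-3)*(2 - 4))**2 = ((-3 + (-3)**3)*(2 - 4))**2 = ((-3 - 27)*(-2))**2 = (-30*(-2))**2 = 60**2 = 3600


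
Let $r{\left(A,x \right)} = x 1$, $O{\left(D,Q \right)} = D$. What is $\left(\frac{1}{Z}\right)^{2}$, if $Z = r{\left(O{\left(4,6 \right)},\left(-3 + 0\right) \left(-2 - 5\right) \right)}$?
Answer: $\frac{1}{441} \approx 0.0022676$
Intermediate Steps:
$r{\left(A,x \right)} = x$
$Z = 21$ ($Z = \left(-3 + 0\right) \left(-2 - 5\right) = \left(-3\right) \left(-7\right) = 21$)
$\left(\frac{1}{Z}\right)^{2} = \left(\frac{1}{21}\right)^{2} = \frac{1}{441}$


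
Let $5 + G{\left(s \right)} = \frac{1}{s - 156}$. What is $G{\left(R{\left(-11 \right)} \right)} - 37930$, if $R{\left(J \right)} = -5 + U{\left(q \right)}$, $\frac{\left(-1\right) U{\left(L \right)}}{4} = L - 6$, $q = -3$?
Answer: $- \frac{4741876}{125} \approx -37935.0$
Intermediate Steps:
$U{\left(L \right)} = 24 - 4 L$ ($U{\left(L \right)} = - 4 \left(L - 6\right) = - 4 \left(-6 + L\right) = 24 - 4 L$)
$R{\left(J \right)} = 31$ ($R{\left(J \right)} = -5 + \left(24 - -12\right) = -5 + \left(24 + 12\right) = -5 + 36 = 31$)
$G{\left(s \right)} = -5 + \frac{1}{-156 + s}$ ($G{\left(s \right)} = -5 + \frac{1}{s - 156} = -5 + \frac{1}{-156 + s}$)
$G{\left(R{\left(-11 \right)} \right)} - 37930 = \frac{781 - 155}{-156 + 31} - 37930 = \frac{781 - 155}{-125} - 37930 = \left(- \frac{1}{125}\right) 626 - 37930 = - \frac{626}{125} - 37930 = - \frac{4741876}{125}$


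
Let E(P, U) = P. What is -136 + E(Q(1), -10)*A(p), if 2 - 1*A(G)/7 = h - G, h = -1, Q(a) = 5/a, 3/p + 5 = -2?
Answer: -46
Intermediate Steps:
p = -3/7 (p = 3/(-5 - 2) = 3/(-7) = 3*(-1/7) = -3/7 ≈ -0.42857)
A(G) = 21 + 7*G (A(G) = 14 - 7*(-1 - G) = 14 + (7 + 7*G) = 21 + 7*G)
-136 + E(Q(1), -10)*A(p) = -136 + (5/1)*(21 + 7*(-3/7)) = -136 + (5*1)*(21 - 3) = -136 + 5*18 = -136 + 90 = -46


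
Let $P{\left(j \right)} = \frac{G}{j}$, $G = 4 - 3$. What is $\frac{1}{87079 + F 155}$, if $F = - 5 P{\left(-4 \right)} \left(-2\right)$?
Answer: $\frac{2}{173383} \approx 1.1535 \cdot 10^{-5}$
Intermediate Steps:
$G = 1$ ($G = 4 - 3 = 1$)
$P{\left(j \right)} = \frac{1}{j}$ ($P{\left(j \right)} = 1 \frac{1}{j} = \frac{1}{j}$)
$F = - \frac{5}{2}$ ($F = - \frac{5}{-4} \left(-2\right) = \left(-5\right) \left(- \frac{1}{4}\right) \left(-2\right) = \frac{5}{4} \left(-2\right) = - \frac{5}{2} \approx -2.5$)
$\frac{1}{87079 + F 155} = \frac{1}{87079 - \frac{775}{2}} = \frac{1}{\frac{173383}{2}} = \frac{2}{173383}$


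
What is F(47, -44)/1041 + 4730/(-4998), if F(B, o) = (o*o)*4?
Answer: 1876699/289051 ≈ 6.4926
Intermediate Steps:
F(B, o) = 4*o² (F(B, o) = o²*4 = 4*o²)
F(47, -44)/1041 + 4730/(-4998) = (4*(-44)²)/1041 + 4730/(-4998) = (4*1936)*(1/1041) + 4730*(-1/4998) = 7744*(1/1041) - 2365/2499 = 7744/1041 - 2365/2499 = 1876699/289051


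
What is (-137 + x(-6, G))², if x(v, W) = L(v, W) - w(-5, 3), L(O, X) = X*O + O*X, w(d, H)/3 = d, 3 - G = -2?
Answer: 33124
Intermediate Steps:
G = 5 (G = 3 - 1*(-2) = 3 + 2 = 5)
w(d, H) = 3*d
L(O, X) = 2*O*X (L(O, X) = O*X + O*X = 2*O*X)
x(v, W) = 15 + 2*W*v (x(v, W) = 2*v*W - 3*(-5) = 2*W*v - 1*(-15) = 2*W*v + 15 = 15 + 2*W*v)
(-137 + x(-6, G))² = (-137 + (15 + 2*5*(-6)))² = (-137 + (15 - 60))² = (-137 - 45)² = (-182)² = 33124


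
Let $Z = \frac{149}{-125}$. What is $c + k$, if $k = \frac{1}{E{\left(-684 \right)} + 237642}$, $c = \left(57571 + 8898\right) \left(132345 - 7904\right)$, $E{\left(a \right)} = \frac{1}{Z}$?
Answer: $\frac{292880576990118006}{35408533} \approx 8.2715 \cdot 10^{9}$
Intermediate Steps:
$Z = - \frac{149}{125}$ ($Z = 149 \left(- \frac{1}{125}\right) = - \frac{149}{125} \approx -1.192$)
$E{\left(a \right)} = - \frac{125}{149}$ ($E{\left(a \right)} = \frac{1}{- \frac{149}{125}} = - \frac{125}{149}$)
$c = 8271468829$ ($c = 66469 \cdot 124441 = 8271468829$)
$k = \frac{149}{35408533}$ ($k = \frac{1}{- \frac{125}{149} + 237642} = \frac{1}{\frac{35408533}{149}} = \frac{149}{35408533} \approx 4.208 \cdot 10^{-6}$)
$c + k = 8271468829 + \frac{149}{35408533} = \frac{292880576990118006}{35408533}$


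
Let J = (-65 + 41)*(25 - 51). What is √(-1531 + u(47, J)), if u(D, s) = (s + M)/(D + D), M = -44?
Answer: 3*I*√374261/47 ≈ 39.049*I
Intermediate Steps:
J = 624 (J = -24*(-26) = 624)
u(D, s) = (-44 + s)/(2*D) (u(D, s) = (s - 44)/(D + D) = (-44 + s)/((2*D)) = (-44 + s)*(1/(2*D)) = (-44 + s)/(2*D))
√(-1531 + u(47, J)) = √(-1531 + (½)*(-44 + 624)/47) = √(-1531 + (½)*(1/47)*580) = √(-1531 + 290/47) = √(-71667/47) = 3*I*√374261/47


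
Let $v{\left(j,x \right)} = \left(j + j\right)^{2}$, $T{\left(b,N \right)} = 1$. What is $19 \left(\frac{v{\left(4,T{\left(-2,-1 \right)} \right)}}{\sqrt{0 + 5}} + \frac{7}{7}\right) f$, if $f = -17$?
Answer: $-323 - \frac{20672 \sqrt{5}}{5} \approx -9567.8$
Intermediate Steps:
$v{\left(j,x \right)} = 4 j^{2}$ ($v{\left(j,x \right)} = \left(2 j\right)^{2} = 4 j^{2}$)
$19 \left(\frac{v{\left(4,T{\left(-2,-1 \right)} \right)}}{\sqrt{0 + 5}} + \frac{7}{7}\right) f = 19 \left(\frac{4 \cdot 4^{2}}{\sqrt{0 + 5}} + \frac{7}{7}\right) \left(-17\right) = 19 \left(\frac{4 \cdot 16}{\sqrt{5}} + 7 \cdot \frac{1}{7}\right) \left(-17\right) = 19 \left(64 \frac{\sqrt{5}}{5} + 1\right) \left(-17\right) = 19 \left(\frac{64 \sqrt{5}}{5} + 1\right) \left(-17\right) = 19 \left(1 + \frac{64 \sqrt{5}}{5}\right) \left(-17\right) = \left(19 + \frac{1216 \sqrt{5}}{5}\right) \left(-17\right) = -323 - \frac{20672 \sqrt{5}}{5}$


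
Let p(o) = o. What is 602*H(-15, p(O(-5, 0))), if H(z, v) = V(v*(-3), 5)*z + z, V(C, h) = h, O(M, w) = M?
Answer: -54180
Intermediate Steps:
H(z, v) = 6*z (H(z, v) = 5*z + z = 6*z)
602*H(-15, p(O(-5, 0))) = 602*(6*(-15)) = 602*(-90) = -54180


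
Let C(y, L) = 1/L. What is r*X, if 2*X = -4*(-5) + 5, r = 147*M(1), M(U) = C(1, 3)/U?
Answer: 1225/2 ≈ 612.50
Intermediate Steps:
M(U) = 1/(3*U)
r = 49 (r = 147*((⅓)/1) = 147*((⅓)*1) = 147*(⅓) = 49)
X = 25/2 (X = (-4*(-5) + 5)/2 = (20 + 5)/2 = (½)*25 = 25/2 ≈ 12.500)
r*X = 49*(25/2) = 1225/2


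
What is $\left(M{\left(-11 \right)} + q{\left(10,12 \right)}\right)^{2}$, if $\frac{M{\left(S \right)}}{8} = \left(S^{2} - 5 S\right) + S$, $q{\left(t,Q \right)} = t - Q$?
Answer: $1737124$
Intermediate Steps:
$M{\left(S \right)} = - 32 S + 8 S^{2}$ ($M{\left(S \right)} = 8 \left(\left(S^{2} - 5 S\right) + S\right) = 8 \left(S^{2} - 4 S\right) = - 32 S + 8 S^{2}$)
$\left(M{\left(-11 \right)} + q{\left(10,12 \right)}\right)^{2} = \left(8 \left(-11\right) \left(-4 - 11\right) + \left(10 - 12\right)\right)^{2} = \left(8 \left(-11\right) \left(-15\right) + \left(10 - 12\right)\right)^{2} = \left(1320 - 2\right)^{2} = 1318^{2} = 1737124$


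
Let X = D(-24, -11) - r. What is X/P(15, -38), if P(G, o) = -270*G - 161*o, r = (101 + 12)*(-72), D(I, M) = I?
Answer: 2028/517 ≈ 3.9226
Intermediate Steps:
r = -8136 (r = 113*(-72) = -8136)
X = 8112 (X = -24 - 1*(-8136) = -24 + 8136 = 8112)
X/P(15, -38) = 8112/(-270*15 - 161*(-38)) = 8112/(-4050 + 6118) = 8112/2068 = 8112*(1/2068) = 2028/517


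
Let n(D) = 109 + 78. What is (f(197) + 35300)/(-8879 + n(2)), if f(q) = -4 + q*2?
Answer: -17845/4346 ≈ -4.1061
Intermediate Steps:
n(D) = 187
f(q) = -4 + 2*q
(f(197) + 35300)/(-8879 + n(2)) = ((-4 + 2*197) + 35300)/(-8879 + 187) = ((-4 + 394) + 35300)/(-8692) = (390 + 35300)*(-1/8692) = 35690*(-1/8692) = -17845/4346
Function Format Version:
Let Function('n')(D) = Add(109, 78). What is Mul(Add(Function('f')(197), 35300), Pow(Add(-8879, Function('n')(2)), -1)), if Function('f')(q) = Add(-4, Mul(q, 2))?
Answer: Rational(-17845, 4346) ≈ -4.1061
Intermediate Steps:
Function('n')(D) = 187
Function('f')(q) = Add(-4, Mul(2, q))
Mul(Add(Function('f')(197), 35300), Pow(Add(-8879, Function('n')(2)), -1)) = Mul(Add(Add(-4, Mul(2, 197)), 35300), Pow(Add(-8879, 187), -1)) = Mul(Add(Add(-4, 394), 35300), Pow(-8692, -1)) = Mul(Add(390, 35300), Rational(-1, 8692)) = Mul(35690, Rational(-1, 8692)) = Rational(-17845, 4346)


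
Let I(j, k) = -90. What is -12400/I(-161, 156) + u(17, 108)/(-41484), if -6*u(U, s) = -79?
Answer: 34293361/248904 ≈ 137.78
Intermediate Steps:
u(U, s) = 79/6 (u(U, s) = -1/6*(-79) = 79/6)
-12400/I(-161, 156) + u(17, 108)/(-41484) = -12400/(-90) + (79/6)/(-41484) = -12400*(-1/90) + (79/6)*(-1/41484) = 1240/9 - 79/248904 = 34293361/248904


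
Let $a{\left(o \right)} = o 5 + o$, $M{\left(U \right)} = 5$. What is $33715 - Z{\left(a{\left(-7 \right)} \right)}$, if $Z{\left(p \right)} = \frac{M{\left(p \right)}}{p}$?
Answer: $\frac{1416035}{42} \approx 33715.0$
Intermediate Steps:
$a{\left(o \right)} = 6 o$ ($a{\left(o \right)} = 5 o + o = 6 o$)
$Z{\left(p \right)} = \frac{5}{p}$
$33715 - Z{\left(a{\left(-7 \right)} \right)} = 33715 - \frac{5}{6 \left(-7\right)} = 33715 - \frac{5}{-42} = 33715 - 5 \left(- \frac{1}{42}\right) = 33715 - - \frac{5}{42} = 33715 + \frac{5}{42} = \frac{1416035}{42}$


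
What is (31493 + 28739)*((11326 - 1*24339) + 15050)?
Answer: 122692584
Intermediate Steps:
(31493 + 28739)*((11326 - 1*24339) + 15050) = 60232*((11326 - 24339) + 15050) = 60232*(-13013 + 15050) = 60232*2037 = 122692584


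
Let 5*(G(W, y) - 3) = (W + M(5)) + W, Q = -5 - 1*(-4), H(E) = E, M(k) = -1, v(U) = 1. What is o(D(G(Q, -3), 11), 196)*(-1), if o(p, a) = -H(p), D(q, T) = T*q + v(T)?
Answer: 137/5 ≈ 27.400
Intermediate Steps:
Q = -1 (Q = -5 + 4 = -1)
G(W, y) = 14/5 + 2*W/5 (G(W, y) = 3 + ((W - 1) + W)/5 = 3 + ((-1 + W) + W)/5 = 3 + (-1 + 2*W)/5 = 3 + (-1/5 + 2*W/5) = 14/5 + 2*W/5)
D(q, T) = 1 + T*q (D(q, T) = T*q + 1 = 1 + T*q)
o(p, a) = -p
o(D(G(Q, -3), 11), 196)*(-1) = -(1 + 11*(14/5 + (2/5)*(-1)))*(-1) = -(1 + 11*(14/5 - 2/5))*(-1) = -(1 + 11*(12/5))*(-1) = -(1 + 132/5)*(-1) = -1*137/5*(-1) = -137/5*(-1) = 137/5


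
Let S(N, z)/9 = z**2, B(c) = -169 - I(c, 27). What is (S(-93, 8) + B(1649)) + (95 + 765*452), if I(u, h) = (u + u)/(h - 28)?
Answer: 349580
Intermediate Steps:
I(u, h) = 2*u/(-28 + h) (I(u, h) = (2*u)/(-28 + h) = 2*u/(-28 + h))
B(c) = -169 + 2*c (B(c) = -169 - 2*c/(-28 + 27) = -169 - 2*c/(-1) = -169 - 2*c*(-1) = -169 - (-2)*c = -169 + 2*c)
S(N, z) = 9*z**2
(S(-93, 8) + B(1649)) + (95 + 765*452) = (9*8**2 + (-169 + 2*1649)) + (95 + 765*452) = (9*64 + (-169 + 3298)) + (95 + 345780) = (576 + 3129) + 345875 = 3705 + 345875 = 349580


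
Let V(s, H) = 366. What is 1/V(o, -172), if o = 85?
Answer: 1/366 ≈ 0.0027322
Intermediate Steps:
1/V(o, -172) = 1/366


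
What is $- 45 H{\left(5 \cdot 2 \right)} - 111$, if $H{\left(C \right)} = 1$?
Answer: $-156$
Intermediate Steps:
$- 45 H{\left(5 \cdot 2 \right)} - 111 = \left(-45\right) 1 - 111 = -45 - 111 = -156$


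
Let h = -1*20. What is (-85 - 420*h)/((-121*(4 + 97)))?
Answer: -8315/12221 ≈ -0.68039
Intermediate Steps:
h = -20
(-85 - 420*h)/((-121*(4 + 97))) = (-85 - 420*(-20))/((-121*(4 + 97))) = (-85 - 84*(-100))/((-121*101)) = (-85 + 8400)/(-12221) = 8315*(-1/12221) = -8315/12221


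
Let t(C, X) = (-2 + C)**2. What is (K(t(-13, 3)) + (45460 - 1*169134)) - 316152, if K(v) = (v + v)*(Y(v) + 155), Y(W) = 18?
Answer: -361976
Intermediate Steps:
K(v) = 346*v (K(v) = (v + v)*(18 + 155) = (2*v)*173 = 346*v)
(K(t(-13, 3)) + (45460 - 1*169134)) - 316152 = (346*(-2 - 13)**2 + (45460 - 1*169134)) - 316152 = (346*(-15)**2 + (45460 - 169134)) - 316152 = (346*225 - 123674) - 316152 = (77850 - 123674) - 316152 = -45824 - 316152 = -361976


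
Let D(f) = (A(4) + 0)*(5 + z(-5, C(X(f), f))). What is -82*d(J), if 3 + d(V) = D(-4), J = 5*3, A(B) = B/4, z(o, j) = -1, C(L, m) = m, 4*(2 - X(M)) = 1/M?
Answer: -82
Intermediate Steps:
X(M) = 2 - 1/(4*M)
A(B) = B/4 (A(B) = B*(¼) = B/4)
J = 15
D(f) = 4 (D(f) = ((¼)*4 + 0)*(5 - 1) = (1 + 0)*4 = 1*4 = 4)
d(V) = 1 (d(V) = -3 + 4 = 1)
-82*d(J) = -82*1 = -82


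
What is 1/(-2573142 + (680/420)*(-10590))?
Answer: -7/18132014 ≈ -3.8606e-7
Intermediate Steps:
1/(-2573142 + (680/420)*(-10590)) = 1/(-2573142 + (680*(1/420))*(-10590)) = 1/(-2573142 + (34/21)*(-10590)) = 1/(-2573142 - 120020/7) = 1/(-18132014/7) = -7/18132014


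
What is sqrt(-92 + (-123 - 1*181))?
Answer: 6*I*sqrt(11) ≈ 19.9*I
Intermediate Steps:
sqrt(-92 + (-123 - 1*181)) = sqrt(-92 + (-123 - 181)) = sqrt(-92 - 304) = sqrt(-396) = 6*I*sqrt(11)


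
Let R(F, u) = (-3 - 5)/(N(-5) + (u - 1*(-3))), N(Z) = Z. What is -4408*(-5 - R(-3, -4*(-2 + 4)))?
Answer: 127832/5 ≈ 25566.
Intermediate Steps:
R(F, u) = -8/(-2 + u) (R(F, u) = (-3 - 5)/(-5 + (u - 1*(-3))) = -8/(-5 + (u + 3)) = -8/(-5 + (3 + u)) = -8/(-2 + u))
-4408*(-5 - R(-3, -4*(-2 + 4))) = -4408*(-5 - (-8)/(-2 - 4*(-2 + 4))) = -4408*(-5 - (-8)/(-2 - 4*2)) = -4408*(-5 - (-8)/(-2 - 8)) = -4408*(-5 - (-8)/(-10)) = -4408*(-5 - (-8)*(-1)/10) = -4408*(-5 - 1*4/5) = -4408*(-5 - 4/5) = -4408*(-29/5) = 127832/5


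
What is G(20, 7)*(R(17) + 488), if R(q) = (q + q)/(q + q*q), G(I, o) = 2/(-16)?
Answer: -4393/72 ≈ -61.014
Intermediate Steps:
G(I, o) = -⅛ (G(I, o) = 2*(-1/16) = -⅛)
R(q) = 2*q/(q + q²) (R(q) = (2*q)/(q + q²) = 2*q/(q + q²))
G(20, 7)*(R(17) + 488) = -(2/(1 + 17) + 488)/8 = -(2/18 + 488)/8 = -(2*(1/18) + 488)/8 = -(⅑ + 488)/8 = -⅛*4393/9 = -4393/72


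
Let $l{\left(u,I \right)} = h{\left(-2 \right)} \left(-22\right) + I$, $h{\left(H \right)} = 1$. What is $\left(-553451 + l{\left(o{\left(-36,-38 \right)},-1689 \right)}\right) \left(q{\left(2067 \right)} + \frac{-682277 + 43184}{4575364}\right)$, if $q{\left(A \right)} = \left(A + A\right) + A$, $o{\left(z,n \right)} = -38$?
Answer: $- \frac{7875304143841251}{2287682} \approx -3.4425 \cdot 10^{9}$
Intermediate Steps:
$q{\left(A \right)} = 3 A$ ($q{\left(A \right)} = 2 A + A = 3 A$)
$l{\left(u,I \right)} = -22 + I$ ($l{\left(u,I \right)} = 1 \left(-22\right) + I = -22 + I$)
$\left(-553451 + l{\left(o{\left(-36,-38 \right)},-1689 \right)}\right) \left(q{\left(2067 \right)} + \frac{-682277 + 43184}{4575364}\right) = \left(-553451 - 1711\right) \left(3 \cdot 2067 + \frac{-682277 + 43184}{4575364}\right) = \left(-553451 - 1711\right) \left(6201 - \frac{639093}{4575364}\right) = - 555162 \left(6201 - \frac{639093}{4575364}\right) = \left(-555162\right) \frac{28371193071}{4575364} = - \frac{7875304143841251}{2287682}$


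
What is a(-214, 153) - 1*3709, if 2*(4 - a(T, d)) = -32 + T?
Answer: -3582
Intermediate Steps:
a(T, d) = 20 - T/2 (a(T, d) = 4 - (-32 + T)/2 = 4 + (16 - T/2) = 20 - T/2)
a(-214, 153) - 1*3709 = (20 - ½*(-214)) - 1*3709 = (20 + 107) - 3709 = 127 - 3709 = -3582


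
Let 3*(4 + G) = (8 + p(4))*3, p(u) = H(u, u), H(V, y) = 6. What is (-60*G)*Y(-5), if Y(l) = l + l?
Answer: 6000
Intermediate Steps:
p(u) = 6
Y(l) = 2*l
G = 10 (G = -4 + ((8 + 6)*3)/3 = -4 + (14*3)/3 = -4 + (⅓)*42 = -4 + 14 = 10)
(-60*G)*Y(-5) = (-60*10)*(2*(-5)) = -600*(-10) = 6000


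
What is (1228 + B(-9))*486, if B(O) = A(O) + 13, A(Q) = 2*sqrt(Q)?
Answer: 603126 + 2916*I ≈ 6.0313e+5 + 2916.0*I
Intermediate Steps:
B(O) = 13 + 2*sqrt(O) (B(O) = 2*sqrt(O) + 13 = 13 + 2*sqrt(O))
(1228 + B(-9))*486 = (1228 + (13 + 2*sqrt(-9)))*486 = (1228 + (13 + 2*(3*I)))*486 = (1228 + (13 + 6*I))*486 = (1241 + 6*I)*486 = 603126 + 2916*I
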